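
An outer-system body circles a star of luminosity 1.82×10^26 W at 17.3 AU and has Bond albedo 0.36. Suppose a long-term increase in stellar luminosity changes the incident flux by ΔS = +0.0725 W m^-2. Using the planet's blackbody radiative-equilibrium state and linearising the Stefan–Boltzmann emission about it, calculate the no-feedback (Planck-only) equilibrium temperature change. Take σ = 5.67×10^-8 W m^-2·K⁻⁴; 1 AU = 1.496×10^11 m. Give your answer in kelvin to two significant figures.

d = 17.3 × 1.496×10^11 m = 2.588×10^12 m.
S = L/(4πd²) = 2.162 W m^-2.
The baseline emission temperature is T_e = 49.70 K.
TOA radiative forcing: ΔF = (1−α)ΔS/4 = 0.64·(+0.0725)/4 = 0.01160 W m^-2.
Planck response: λ_P = 4σT_e³ = 4·5.67×10⁻⁸·(49.70)³ = 0.02784 W m^-2/K.
So ΔT₀ = 0.01160/0.02784 = 0.417 K.

0.42 K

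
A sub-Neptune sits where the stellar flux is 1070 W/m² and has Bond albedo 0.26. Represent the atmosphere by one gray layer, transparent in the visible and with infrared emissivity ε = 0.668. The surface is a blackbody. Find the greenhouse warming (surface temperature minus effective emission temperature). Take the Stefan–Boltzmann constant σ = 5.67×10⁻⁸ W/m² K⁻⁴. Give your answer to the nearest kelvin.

The planet radiates to space at T_e = [S(1−α)/(4σ)]^(1/4) = 243.1 K.
The surface balance (absorbed SW + ε·downward IR = σT_s⁴) with T_a⁴ = T_s⁴/2 reduces to T_s = T_e·[2/(2−ε)]^¼ = 269.1 K.
Greenhouse warming: T_s − T_e = 26.00 K.

26 kelvin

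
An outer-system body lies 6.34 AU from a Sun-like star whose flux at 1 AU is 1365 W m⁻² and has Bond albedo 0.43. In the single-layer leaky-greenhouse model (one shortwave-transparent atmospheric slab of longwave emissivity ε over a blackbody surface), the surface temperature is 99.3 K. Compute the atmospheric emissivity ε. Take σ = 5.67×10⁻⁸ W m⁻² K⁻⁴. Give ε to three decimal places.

Flux at the orbit: S = 1365/(6.34)² = 33.96 W m⁻².
Effective temperature: T_e = [S(1−α)/(4σ)]^(1/4) = 96.12 K.
T_s⁴ = T_e⁴·2/(2−ε) → ε = 2 − 2(T_e/T_s)⁴ = 2 − 2·(96.12/99.3)⁴ = 0.2444.

0.244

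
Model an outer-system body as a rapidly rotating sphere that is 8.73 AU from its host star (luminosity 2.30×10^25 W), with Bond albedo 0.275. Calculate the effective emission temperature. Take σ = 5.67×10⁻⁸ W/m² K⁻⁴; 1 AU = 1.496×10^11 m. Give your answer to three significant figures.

43.0 K

d = 8.73 × 1.496×10^11 m = 1.306×10^12 m.
Flux at the orbit: S = L/(4πd²) = 2.30×10^25/(4π·(1.31×10^12)²) = 1.073 W/m².
Averaging over the sphere, the absorbed flux is S(1−α)/4 = 0.1945 W/m².
In equilibrium σT⁴ equals this, so T = 43.04 K.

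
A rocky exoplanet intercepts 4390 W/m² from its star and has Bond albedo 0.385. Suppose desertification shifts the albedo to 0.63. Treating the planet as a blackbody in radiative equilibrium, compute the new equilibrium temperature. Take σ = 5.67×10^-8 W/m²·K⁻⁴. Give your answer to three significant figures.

T₂ = [S(1−α₂)/(4σ)]^(1/4) = [4390·0.37/(4σ)]^(1/4) = 290.9 K.

291 K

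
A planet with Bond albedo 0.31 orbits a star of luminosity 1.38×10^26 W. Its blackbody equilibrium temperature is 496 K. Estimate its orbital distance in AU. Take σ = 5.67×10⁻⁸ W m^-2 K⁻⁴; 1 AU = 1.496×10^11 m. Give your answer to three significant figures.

The flux needed for this T is 4σT⁴/(1−0.31) = 19890 W m^-2.
From L = 4πd²S, d = √(1.38×10^26/(4π·19890)) = 2.349×10^10 m = 0.1571 AU.

0.157 AU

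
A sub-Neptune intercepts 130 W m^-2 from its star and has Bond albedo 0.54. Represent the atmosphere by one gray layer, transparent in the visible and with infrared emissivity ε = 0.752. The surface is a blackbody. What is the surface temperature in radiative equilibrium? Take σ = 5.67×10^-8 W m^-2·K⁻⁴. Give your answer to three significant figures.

143 kelvin

Effective emission temperature (TOA balance): σT_e⁴ = S(1−α)/4 = 14.95 W m^-2 → T_e = 127.4 K.
For a single slab of emissivity ε, T_s⁴ = 2T_e⁴/(2−ε); thus T_s = 127.4·(1.603)^(1/4) = 143.4 K.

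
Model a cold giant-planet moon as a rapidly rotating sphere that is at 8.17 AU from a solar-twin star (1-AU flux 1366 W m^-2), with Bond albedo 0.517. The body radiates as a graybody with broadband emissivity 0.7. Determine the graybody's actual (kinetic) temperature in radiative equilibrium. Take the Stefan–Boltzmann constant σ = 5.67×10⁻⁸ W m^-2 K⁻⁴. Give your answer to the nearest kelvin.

89 K

Irradiance scales as 1/d², so S = 1366 W m^-2 × (1/8.17)² = 20.46 W m^-2.
Averaging over the sphere, the absorbed flux is S(1−α)/4 = 2.471 W m^-2.
Radiative balance εσT⁴ = 2.471 gives T = [2.471/(0.7·σ)]^(1/4) = 88.83 K.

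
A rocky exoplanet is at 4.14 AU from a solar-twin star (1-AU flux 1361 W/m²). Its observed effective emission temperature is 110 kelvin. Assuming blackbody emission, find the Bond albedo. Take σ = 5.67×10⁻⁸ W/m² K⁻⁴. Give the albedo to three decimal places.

By the inverse-square law, S = 1361/4.14² = 79.41 W/m².
Energy balance: S(1−α)/4 = σT⁴, so 1−α = 4σT⁴/S.
4σT⁴ = 4·5.67×10⁻⁸·(110)⁴ = 33.21 W/m².
Hence α = 1 − 33.21/79.41 = 0.5818.

0.582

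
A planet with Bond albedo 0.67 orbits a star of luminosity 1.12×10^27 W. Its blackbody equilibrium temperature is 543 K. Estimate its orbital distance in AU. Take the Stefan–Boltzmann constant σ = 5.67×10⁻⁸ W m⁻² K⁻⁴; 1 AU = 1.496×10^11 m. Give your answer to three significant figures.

0.258 AU

The flux needed for this T is 4σT⁴/(1−0.67) = 59750 W m⁻².
From L = 4πd²S, d = √(1.12×10^27/(4π·59750)) = 3.862×10^10 m = 0.2582 AU.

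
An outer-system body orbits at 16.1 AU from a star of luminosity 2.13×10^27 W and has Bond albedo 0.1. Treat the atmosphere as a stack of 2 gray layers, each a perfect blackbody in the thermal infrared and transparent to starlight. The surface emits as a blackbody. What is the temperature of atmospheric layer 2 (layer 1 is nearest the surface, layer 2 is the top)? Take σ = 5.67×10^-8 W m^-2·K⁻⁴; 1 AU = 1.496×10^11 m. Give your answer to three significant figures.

104 K

d = 16.1 × 1.496×10^11 m = 2.409×10^12 m.
Flux at the orbit: S = L/(4πd²) = 2.13×10^27/(4π·(2.41×10^12)²) = 29.22 W m^-2.
The effective emission temperature is T_e = [S(1−α)/(4σ)]^¼ = 103.8 K.
The net upward flux σT_e⁴ is constant between every pair of levels, so T_k⁴ = (N+1−k)T_e⁴.
With k = 2: T_2 = (2+1−2)^¼·103.8 K = 103.8 K.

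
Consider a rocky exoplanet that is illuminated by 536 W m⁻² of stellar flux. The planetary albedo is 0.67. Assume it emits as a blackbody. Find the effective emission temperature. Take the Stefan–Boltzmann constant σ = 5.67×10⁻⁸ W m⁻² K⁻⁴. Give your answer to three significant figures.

167 K

The planet absorbs (1−α)S over its disc πR² and re-emits over 4πR², so the mean absorbed flux is (1−0.67)·536.0/4 = 44.22 W m⁻².
Balancing against σT⁴: T = (44.22/5.67×10⁻⁸)^(1/4) = 167.1 K.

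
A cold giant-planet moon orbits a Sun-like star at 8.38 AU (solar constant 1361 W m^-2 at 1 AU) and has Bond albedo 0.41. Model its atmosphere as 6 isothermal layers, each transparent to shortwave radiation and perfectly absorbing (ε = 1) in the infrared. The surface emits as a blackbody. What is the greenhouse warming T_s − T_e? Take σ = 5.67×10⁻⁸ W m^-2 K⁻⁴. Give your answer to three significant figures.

52.8 kelvin

Flux at the orbit: S = 1361/(8.38)² = 19.38 W m^-2.
The effective emission temperature is T_e = [S(1−α)/(4σ)]^¼ = 84.26 K.
T_s = (N+1)^(1/4)·T_e = 137.1 K.
So the greenhouse effect raises the surface by 137.1 − 84.26 = 52.80 K.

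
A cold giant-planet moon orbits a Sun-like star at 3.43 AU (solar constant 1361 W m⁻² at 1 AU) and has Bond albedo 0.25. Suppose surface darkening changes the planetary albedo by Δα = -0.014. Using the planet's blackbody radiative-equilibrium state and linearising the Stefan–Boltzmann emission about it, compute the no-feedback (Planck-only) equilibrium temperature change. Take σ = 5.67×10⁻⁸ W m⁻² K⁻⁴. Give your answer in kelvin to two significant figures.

0.65 kelvin

By the inverse-square law, S = 1361/3.43² = 115.7 W m⁻².
Reference equilibrium: T_e = [S(1−α)/(4σ)]^(1/4) = 139.9 K.
ΔF = −(S/4)Δα = −(115.7/4)×(-0.014) = 0.4049 W m⁻².
Linearising σT⁴ gives d(σT⁴)/dT = 4σT_e³ = 0.6204 W m⁻² per K.
ΔT₀ = ΔF/λ_P = 0.4049/0.6204 = 0.653 K.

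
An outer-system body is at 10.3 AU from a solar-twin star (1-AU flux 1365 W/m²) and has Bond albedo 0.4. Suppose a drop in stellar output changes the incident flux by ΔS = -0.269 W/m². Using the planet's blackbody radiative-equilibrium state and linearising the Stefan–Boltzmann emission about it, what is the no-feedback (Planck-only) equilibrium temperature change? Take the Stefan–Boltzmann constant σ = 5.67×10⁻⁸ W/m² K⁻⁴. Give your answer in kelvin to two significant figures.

-0.40 K

Irradiance scales as 1/d², so S = 1365 W/m² × (1/10.3)² = 12.87 W/m².
Unperturbed T_e = [12.87·(1−0.4)/(4σ)]^¼ = 76.38 K.
ΔF = Δ[S(1−α)]/4 = (1−0.4)·-0.269/4 = -0.04035 W/m².
The Planck feedback parameter is 4σT_e³ = 0.1011 W/m²/K.
Hence the no-feedback warming is ΔF/(4σT_e³) = -0.399 K.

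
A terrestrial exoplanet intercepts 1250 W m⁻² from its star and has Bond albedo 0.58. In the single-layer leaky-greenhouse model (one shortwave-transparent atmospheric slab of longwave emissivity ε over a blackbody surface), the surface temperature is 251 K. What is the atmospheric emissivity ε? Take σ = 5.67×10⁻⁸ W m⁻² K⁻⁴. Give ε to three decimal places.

First, T_e = [1250·(1−0.58)/(4σ)]^(1/4) = 219.3 K.
Inverting T_s⁴ = 2T_e⁴/(2−ε): (T_e/T_s)⁴ = 0.5832, so ε = 2(1 − 0.5832) = 0.8336.

0.834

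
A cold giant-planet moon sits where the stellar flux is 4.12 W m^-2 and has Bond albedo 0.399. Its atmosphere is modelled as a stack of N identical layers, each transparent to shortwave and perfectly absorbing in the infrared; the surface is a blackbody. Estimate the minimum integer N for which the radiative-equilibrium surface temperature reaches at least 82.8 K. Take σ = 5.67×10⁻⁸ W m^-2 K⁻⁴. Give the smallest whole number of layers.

4

OLR = S(1−α)/4 = 0.6190 W m^-2; the top layer radiates at T_e = 57.48 K.
T_s = (N+1)^(1/4)·T_e ≥ 82.8 K requires N+1 ≥ (T_s/T_e)⁴ = (82.8/57.48)⁴ = 4.305.
Rounding up, N = 4.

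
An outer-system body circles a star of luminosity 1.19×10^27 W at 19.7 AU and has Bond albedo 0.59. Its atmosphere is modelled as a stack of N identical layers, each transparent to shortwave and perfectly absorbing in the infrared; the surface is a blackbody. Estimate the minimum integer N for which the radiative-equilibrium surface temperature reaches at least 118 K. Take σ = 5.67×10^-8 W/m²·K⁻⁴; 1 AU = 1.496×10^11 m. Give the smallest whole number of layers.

Orbital distance: d = 19.7 AU = 2.947×10^12 m.
S = L/(4πd²) = 10.90 W/m².
The effective emission temperature is T_e = [S(1−α)/(4σ)]^¼ = 66.63 K.
Since T_s⁴ = (N+1)T_e⁴, we need N ≥ (T_s/T_e)⁴ − 1 = 8.837.
So N ≥ 8.837; the smallest integer is N = 9.

9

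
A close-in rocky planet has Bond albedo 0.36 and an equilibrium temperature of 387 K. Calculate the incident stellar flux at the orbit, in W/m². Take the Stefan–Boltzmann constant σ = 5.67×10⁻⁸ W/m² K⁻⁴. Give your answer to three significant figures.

Invert the energy balance for S: S = 4σT⁴/(1−α).
The emitted flux is σT⁴ = 1272 W/m².
S = 4·1272/0.64 = 7949 W/m².

7950 W/m²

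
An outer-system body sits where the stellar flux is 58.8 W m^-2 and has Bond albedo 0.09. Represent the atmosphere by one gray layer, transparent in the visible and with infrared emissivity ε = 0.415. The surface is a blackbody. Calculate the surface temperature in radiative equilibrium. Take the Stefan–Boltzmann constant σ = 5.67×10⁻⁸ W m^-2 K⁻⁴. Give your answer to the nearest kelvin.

At the top of the atmosphere, σT_e⁴ = S(1−α)/4 = 13.38 W m^-2, giving T_e = 123.9 K.
The surface balance (absorbed SW + ε·downward IR = σT_s⁴) with T_a⁴ = T_s⁴/2 reduces to T_s = T_e·[2/(2−ε)]^¼ = 131.4 K.

131 K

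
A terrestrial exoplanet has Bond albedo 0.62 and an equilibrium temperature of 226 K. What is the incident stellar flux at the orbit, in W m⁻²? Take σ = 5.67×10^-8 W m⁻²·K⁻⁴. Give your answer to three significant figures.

1560 W m⁻²

Invert the energy balance for S: S = 4σT⁴/(1−α).
σT⁴ = 5.67×10⁻⁸·(226)⁴ = 147.9 W m⁻².
So S = 4×147.9/(1−0.62) = 1557 W m⁻².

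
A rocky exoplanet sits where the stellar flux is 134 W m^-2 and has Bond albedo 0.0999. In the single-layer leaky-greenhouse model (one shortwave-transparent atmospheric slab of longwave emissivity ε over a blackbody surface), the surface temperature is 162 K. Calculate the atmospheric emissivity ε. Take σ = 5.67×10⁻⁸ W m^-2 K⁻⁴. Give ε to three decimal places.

Effective temperature: T_e = [S(1−α)/(4σ)]^(1/4) = 151.9 K.
Inverting T_s⁴ = 2T_e⁴/(2−ε): (T_e/T_s)⁴ = 0.7721, so ε = 2(1 − 0.7721) = 0.4557.

0.456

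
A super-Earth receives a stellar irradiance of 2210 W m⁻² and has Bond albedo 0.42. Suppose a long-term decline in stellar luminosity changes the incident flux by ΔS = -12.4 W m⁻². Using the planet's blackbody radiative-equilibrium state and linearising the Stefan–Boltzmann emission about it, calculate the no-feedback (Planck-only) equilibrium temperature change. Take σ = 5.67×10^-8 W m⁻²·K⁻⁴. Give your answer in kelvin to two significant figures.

Reference equilibrium: T_e = [S(1−α)/(4σ)]^(1/4) = 274.2 K.
ΔF = Δ[S(1−α)]/4 = (1−0.42)·-12.4/4 = -1.798 W m⁻².
Linearising σT⁴ gives d(σT⁴)/dT = 4σT_e³ = 4.675 W m⁻² per K.
ΔT₀ = ΔF/λ_P = -1.798/4.675 = -0.385 K.

-0.38 K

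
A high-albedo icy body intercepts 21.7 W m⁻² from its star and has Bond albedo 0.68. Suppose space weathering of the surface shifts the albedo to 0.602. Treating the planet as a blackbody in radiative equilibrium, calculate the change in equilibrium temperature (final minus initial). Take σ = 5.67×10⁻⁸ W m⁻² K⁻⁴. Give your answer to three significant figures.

4.17 kelvin

Before: T₁ = [21.70·0.32/(4σ)]^(1/4) = 74.39 K.
After:  T₂ = [21.70·0.398/(4σ)]^(1/4) = 78.56 K.
ΔT = T₂ − T₁ = 4.169 K.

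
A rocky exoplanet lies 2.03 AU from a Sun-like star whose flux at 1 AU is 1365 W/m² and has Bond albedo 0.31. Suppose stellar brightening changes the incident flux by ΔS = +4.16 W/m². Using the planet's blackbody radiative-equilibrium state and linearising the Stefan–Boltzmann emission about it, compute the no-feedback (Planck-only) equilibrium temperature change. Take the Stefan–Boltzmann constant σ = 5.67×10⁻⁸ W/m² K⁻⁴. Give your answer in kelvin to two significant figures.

By the inverse-square law, S = 1365/2.03² = 331.2 W/m².
Reference equilibrium: T_e = [S(1−α)/(4σ)]^(1/4) = 178.2 K.
Only a fraction (1−α) is absorbed and it's spread over 4πR², so ΔF = (1−α)ΔS/4 = 0.7176 W/m².
Linearising σT⁴ gives d(σT⁴)/dT = 4σT_e³ = 1.283 W/m² per K.
ΔT₀ = ΔF/λ_P = 0.7176/1.283 = 0.559 K.

0.56 K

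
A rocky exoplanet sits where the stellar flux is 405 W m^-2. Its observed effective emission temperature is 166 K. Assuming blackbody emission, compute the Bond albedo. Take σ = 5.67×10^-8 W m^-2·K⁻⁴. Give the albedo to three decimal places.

0.575

From σT⁴ = S(1−α)/4 we invert for α: 1−α = 4σT⁴/S.
σT⁴ = 43.05 W m^-2, so 4σT⁴ = 172.2 W m^-2.
Hence α = 1 − 172.2/405.0 = 0.5748.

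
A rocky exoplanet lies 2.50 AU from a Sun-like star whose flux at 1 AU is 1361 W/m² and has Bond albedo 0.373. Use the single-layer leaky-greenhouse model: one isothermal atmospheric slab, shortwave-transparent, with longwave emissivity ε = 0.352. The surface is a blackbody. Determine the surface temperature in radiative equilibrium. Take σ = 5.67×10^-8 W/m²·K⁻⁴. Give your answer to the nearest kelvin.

164 kelvin

Irradiance scales as 1/d², so S = 1361 W/m² × (1/2.50)² = 217.8 W/m².
Effective emission temperature (TOA balance): σT_e⁴ = S(1−α)/4 = 34.13 W/m² → T_e = 156.6 K.
Surface balance with a leaky layer gives σT_s⁴ = σT_e⁴·2/(2−ε), so T_s = T_e·[2/(2−0.352)]^(1/4) = 164.4 K.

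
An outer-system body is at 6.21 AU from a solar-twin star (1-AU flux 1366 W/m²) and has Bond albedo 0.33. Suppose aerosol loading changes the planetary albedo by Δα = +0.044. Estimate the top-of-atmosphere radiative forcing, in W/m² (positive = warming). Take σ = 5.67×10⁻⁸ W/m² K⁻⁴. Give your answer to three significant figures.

Flux at the orbit: S = 1366/(6.21)² = 35.42 W/m².
The change in absorbed flux is Δ[S(1−α)/4] = −SΔα/4 = -0.3896 W/m².

-0.390 W/m²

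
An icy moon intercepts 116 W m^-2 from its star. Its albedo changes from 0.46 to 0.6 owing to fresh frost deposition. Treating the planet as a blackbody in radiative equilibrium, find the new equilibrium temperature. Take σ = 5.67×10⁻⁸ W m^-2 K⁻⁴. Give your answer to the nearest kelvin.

New equilibrium: T₂ = [(1−0.6)·116.0/(4σ)]^(1/4) = 119.6 K.

120 K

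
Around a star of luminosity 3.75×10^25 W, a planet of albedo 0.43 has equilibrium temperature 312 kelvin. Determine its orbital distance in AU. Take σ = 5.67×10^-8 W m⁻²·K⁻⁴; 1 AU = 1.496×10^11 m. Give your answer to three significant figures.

0.188 AU

The flux needed for this T is 4σT⁴/(1−0.43) = 3770 W m⁻².
S = L/(4πd²) → d = √(L/4πS) = √(3.75×10^25/(4π·3770)) = 2.813×10^10 m = 0.1881 AU.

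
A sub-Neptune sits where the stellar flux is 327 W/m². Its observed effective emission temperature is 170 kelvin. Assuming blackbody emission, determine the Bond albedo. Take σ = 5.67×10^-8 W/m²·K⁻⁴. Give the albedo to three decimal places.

From σT⁴ = S(1−α)/4 we invert for α: 1−α = 4σT⁴/S.
4σT⁴ = 4·5.67×10⁻⁸·(170)⁴ = 189.4 W/m².
Hence α = 1 − 189.4/327.0 = 0.4207.

0.421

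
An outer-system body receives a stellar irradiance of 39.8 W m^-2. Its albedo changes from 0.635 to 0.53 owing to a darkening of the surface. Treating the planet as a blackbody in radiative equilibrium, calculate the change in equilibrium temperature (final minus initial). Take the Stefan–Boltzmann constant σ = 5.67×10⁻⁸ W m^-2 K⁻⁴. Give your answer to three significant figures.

Before: T₁ = [39.80·0.365/(4σ)]^(1/4) = 89.46 K.
Final:   T₂ = [S(1−0.53)/(4σ)]^(1/4) = 95.30 K.
Change: 95.30 − 89.46 = 5.837 K.

5.84 kelvin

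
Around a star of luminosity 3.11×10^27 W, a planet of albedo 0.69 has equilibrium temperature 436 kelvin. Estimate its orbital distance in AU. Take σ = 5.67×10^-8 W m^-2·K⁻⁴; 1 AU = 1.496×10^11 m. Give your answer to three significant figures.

Required flux: S = 4σT⁴/(1−α) = 26440 W m^-2.
S = L/(4πd²) → d = √(L/4πS) = √(3.11×10^27/(4π·26440)) = 9.675×10^10 m = 0.6467 AU.

0.647 AU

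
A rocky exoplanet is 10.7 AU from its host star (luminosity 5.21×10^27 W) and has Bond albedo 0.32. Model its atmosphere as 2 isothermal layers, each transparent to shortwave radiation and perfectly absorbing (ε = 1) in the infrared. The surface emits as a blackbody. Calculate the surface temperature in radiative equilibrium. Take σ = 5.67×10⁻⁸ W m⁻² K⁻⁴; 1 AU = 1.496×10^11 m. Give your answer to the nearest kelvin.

195 K

Orbital distance: d = 10.7 AU = 1.601×10^12 m.
Spreading L over a sphere of radius d: S = 5.21×10^27/(4π·1.60×10^12²) = 161.8 W m⁻².
OLR = S(1−α)/4 = 27.51 W m⁻²; the top layer radiates at T_e = 148.4 K.
Layer-by-layer balance gives σT_s⁴ = (N+1)σT_e⁴, so T_s = 3^¼·148.4 = 195.3 K.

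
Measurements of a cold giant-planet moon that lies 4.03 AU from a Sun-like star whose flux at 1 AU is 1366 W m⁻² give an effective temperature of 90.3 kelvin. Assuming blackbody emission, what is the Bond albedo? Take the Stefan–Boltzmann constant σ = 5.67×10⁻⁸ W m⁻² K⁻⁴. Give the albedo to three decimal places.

Irradiance scales as 1/d², so S = 1366 W m⁻² × (1/4.03)² = 84.11 W m⁻².
From σT⁴ = S(1−α)/4 we invert for α: 1−α = 4σT⁴/S.
4σT⁴ = 4·5.67×10⁻⁸·(90.3)⁴ = 15.08 W m⁻².
1−α = 15.08/84.11 = 0.1793, so α = 0.8207.

0.821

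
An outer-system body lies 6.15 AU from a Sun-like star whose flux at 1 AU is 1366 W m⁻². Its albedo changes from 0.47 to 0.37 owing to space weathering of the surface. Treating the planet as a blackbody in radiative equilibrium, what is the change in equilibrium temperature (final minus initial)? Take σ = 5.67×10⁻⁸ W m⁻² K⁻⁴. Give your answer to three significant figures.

4.23 K

Flux at the orbit: S = 1366/(6.15)² = 36.12 W m⁻².
With α = 0.47, T₁ = 95.85 K.
After:  T₂ = [36.12·0.63/(4σ)]^(1/4) = 100.1 K.
ΔT = T₂ − T₁ = 4.232 K.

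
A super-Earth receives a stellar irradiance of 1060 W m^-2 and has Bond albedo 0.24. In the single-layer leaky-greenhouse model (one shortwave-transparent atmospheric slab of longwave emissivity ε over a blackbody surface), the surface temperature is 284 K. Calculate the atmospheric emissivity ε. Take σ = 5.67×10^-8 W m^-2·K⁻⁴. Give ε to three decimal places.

Effective temperature: T_e = [S(1−α)/(4σ)]^(1/4) = 244.1 K.
Since (2−ε)/2 = (T_e/T_s)⁴ = 0.5460, ε = 0.9080.

0.908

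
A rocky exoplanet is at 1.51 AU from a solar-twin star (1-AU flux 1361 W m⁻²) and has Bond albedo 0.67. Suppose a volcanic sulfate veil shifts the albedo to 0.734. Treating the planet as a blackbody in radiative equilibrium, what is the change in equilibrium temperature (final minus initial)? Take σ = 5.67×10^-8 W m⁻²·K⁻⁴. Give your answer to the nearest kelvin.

By the inverse-square law, S = 1361/1.51² = 596.9 W m⁻².
Before: T₁ = [596.9·0.33/(4σ)]^(1/4) = 171.7 K.
With α = 0.734, T₂ = 162.7 K.
ΔT = T₂ − T₁ = -9.008 K.

-9 K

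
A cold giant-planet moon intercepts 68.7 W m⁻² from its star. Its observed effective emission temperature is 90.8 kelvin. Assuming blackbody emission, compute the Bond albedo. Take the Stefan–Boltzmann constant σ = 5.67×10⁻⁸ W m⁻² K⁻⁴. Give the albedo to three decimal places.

Rearranging the radiative balance, α = 1 − 4σT⁴/S.
4σT⁴ = 4·5.67×10⁻⁸·(90.8)⁴ = 15.42 W m⁻².
1−α = 15.42/68.70 = 0.2244, so α = 0.7756.

0.776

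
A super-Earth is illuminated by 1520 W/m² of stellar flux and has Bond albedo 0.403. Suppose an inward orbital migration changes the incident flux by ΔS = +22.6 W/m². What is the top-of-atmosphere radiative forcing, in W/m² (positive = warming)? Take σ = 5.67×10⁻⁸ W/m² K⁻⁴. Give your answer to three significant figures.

Only a fraction (1−α) is absorbed and it's spread over 4πR², so ΔF = (1−α)ΔS/4 = 3.373 W/m².

3.37 W/m²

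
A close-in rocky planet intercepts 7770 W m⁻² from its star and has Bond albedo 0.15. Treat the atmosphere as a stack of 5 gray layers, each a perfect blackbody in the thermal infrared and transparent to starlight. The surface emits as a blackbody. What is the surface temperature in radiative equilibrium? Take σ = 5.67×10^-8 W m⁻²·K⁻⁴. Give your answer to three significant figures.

647 K

Top-of-atmosphere balance: σT_e⁴ = S(1−α)/4 = 1651 W m⁻² → T_e = 413.1 K.
For an N-layer opaque stack, T_s⁴ = (N+1)T_e⁴, hence T_s = (6)^(1/4)×413.1 K = 646.5 K.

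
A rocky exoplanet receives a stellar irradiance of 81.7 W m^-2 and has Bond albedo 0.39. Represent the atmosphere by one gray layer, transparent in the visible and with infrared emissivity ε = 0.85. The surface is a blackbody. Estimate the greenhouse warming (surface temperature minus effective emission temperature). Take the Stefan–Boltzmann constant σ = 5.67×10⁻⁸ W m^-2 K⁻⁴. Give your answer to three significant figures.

18.1 K

At the top of the atmosphere, σT_e⁴ = S(1−α)/4 = 12.46 W m^-2, giving T_e = 121.8 K.
For a single slab of emissivity ε, T_s⁴ = 2T_e⁴/(2−ε); thus T_s = 121.8·(1.739)^(1/4) = 139.8 K.
The atmosphere warms the surface by 18.06 K.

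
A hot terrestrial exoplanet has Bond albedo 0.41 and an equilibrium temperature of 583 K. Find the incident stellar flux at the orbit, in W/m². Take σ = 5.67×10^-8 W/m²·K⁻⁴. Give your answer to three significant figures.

44400 W/m²

From S(1−α)/4 = σT⁴: S = 4σT⁴/(1−α).
σT⁴ = 5.67×10⁻⁸·(583)⁴ = 6550 W/m².
S = 4·6550/0.59 = 44410 W/m².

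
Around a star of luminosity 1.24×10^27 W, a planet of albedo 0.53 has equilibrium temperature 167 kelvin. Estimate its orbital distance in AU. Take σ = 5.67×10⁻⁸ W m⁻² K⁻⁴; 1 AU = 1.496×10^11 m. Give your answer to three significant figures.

3.43 AU

The flux needed for this T is 4σT⁴/(1−0.53) = 375.3 W m⁻².
Then d = [L/(4πS)]^(1/2) = 5.127×10^11 m, i.e. 3.427 AU.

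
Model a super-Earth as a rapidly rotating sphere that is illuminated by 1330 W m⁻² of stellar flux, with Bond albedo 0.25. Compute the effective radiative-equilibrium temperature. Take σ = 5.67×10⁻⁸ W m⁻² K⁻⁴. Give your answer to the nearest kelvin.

258 kelvin

The planet absorbs (1−α)S over its disc πR² and re-emits over 4πR², so the mean absorbed flux is (1−0.25)·1330/4 = 249.4 W m⁻².
Set σT⁴ = 249.4 → T = (249.4/σ)^(1/4) = 257.5 K.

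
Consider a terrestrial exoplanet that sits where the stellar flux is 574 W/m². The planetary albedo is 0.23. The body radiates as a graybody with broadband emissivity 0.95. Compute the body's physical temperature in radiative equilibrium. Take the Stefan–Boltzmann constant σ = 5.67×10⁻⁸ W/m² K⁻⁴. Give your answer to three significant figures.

Absorbed flux (global mean): S(1−α)/4 = 574.0·0.77/4 = 110.5 W/m².
Radiative balance εσT⁴ = 110.5 gives T = [110.5/(0.95·σ)]^(1/4) = 212.8 K.

213 K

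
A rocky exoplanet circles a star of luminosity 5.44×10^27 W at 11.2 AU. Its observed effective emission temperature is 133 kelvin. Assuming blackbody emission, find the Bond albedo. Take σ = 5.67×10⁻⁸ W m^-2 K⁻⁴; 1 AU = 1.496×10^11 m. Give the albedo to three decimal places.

Orbital distance: d = 11.2 AU = 1.676×10^12 m.
Spreading L over a sphere of radius d: S = 5.44×10^27/(4π·1.68×10^12²) = 154.2 W m^-2.
From σT⁴ = S(1−α)/4 we invert for α: 1−α = 4σT⁴/S.
σT⁴ = 17.74 W m^-2, so 4σT⁴ = 70.97 W m^-2.
1−α = 70.97/154.2 = 0.4602, so α = 0.5398.

0.540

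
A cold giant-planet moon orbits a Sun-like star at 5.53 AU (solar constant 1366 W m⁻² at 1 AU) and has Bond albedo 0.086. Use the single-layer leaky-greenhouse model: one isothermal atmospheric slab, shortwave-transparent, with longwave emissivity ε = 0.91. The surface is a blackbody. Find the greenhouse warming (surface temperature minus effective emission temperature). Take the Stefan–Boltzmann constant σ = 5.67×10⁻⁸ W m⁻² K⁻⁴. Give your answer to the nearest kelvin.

19 K

Irradiance scales as 1/d², so S = 1366 W m⁻² × (1/5.53)² = 44.67 W m⁻².
Effective emission temperature (TOA balance): σT_e⁴ = S(1−α)/4 = 10.21 W m⁻² → T_e = 115.8 K.
For a single slab of emissivity ε, T_s⁴ = 2T_e⁴/(2−ε); thus T_s = 115.8·(1.835)^(1/4) = 134.8 K.
Greenhouse warming: T_s − T_e = 18.98 K.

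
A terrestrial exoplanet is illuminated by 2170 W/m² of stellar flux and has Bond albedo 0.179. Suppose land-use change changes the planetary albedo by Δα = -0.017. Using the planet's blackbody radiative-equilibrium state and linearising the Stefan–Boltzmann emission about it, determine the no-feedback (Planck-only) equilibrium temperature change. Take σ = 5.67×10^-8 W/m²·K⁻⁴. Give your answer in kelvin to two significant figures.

1.5 kelvin

Unperturbed T_e = [2170·(1−0.179)/(4σ)]^¼ = 297.7 K.
TOA radiative forcing: ΔF = −S·Δα/4 = −2170·(-0.017)/4 = 9.223 W/m².
Linearising σT⁴ gives d(σT⁴)/dT = 4σT_e³ = 5.984 W/m² per K.
ΔT₀ = ΔF/λ_P = 9.223/5.984 = 1.54 K.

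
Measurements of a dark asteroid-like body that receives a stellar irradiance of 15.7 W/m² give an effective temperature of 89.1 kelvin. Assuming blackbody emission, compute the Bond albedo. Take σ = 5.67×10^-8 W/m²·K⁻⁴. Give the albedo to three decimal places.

Rearranging the radiative balance, α = 1 − 4σT⁴/S.
4σT⁴ = 4·5.67×10⁻⁸·(89.1)⁴ = 14.29 W/m².
Hence α = 1 − 14.29/15.70 = 0.0896.

0.090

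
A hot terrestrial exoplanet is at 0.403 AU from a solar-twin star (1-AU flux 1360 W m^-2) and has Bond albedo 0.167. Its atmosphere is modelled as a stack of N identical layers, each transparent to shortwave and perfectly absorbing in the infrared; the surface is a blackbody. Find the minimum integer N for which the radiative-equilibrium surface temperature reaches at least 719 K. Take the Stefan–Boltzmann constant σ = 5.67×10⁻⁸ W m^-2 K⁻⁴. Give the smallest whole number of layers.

By the inverse-square law, S = 1360/0.403² = 8374 W m^-2.
OLR = S(1−α)/4 = 1744 W m^-2; the top layer radiates at T_e = 418.8 K.
Since T_s⁴ = (N+1)T_e⁴, we need N ≥ (T_s/T_e)⁴ − 1 = 7.689.
Rounding up, N = 8.

8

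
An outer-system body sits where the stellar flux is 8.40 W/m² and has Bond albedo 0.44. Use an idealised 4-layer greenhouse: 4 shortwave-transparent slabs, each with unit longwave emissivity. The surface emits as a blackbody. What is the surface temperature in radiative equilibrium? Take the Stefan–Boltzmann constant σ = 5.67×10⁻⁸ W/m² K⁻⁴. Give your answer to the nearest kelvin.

The effective emission temperature is T_e = [S(1−α)/(4σ)]^¼ = 67.48 K.
For an N-layer opaque stack, T_s⁴ = (N+1)T_e⁴, hence T_s = (5)^(1/4)×67.48 K = 100.9 K.

101 kelvin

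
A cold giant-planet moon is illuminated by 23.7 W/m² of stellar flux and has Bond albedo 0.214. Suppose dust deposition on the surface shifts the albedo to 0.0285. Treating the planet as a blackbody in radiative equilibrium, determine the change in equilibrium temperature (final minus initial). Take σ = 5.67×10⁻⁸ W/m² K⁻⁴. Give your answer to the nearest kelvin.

Before: T₁ = [23.70·0.786/(4σ)]^(1/4) = 95.20 K.
With α = 0.0285, T₂ = 100.4 K.
Change: 100.4 − 95.20 = 5.179 K.

5 K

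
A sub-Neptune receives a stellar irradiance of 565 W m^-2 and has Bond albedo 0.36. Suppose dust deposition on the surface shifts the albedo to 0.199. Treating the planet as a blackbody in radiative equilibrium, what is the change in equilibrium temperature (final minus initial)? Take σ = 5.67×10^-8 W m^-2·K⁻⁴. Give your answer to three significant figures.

11.5 K

With α = 0.36, T₁ = 199.8 K.
After:  T₂ = [565.0·0.801/(4σ)]^(1/4) = 211.4 K.
ΔT = T₂ − T₁ = 11.53 K.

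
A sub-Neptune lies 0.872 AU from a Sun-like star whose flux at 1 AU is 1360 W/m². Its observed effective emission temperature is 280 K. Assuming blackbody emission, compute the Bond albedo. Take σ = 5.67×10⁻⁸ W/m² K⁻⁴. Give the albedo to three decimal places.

Irradiance scales as 1/d², so S = 1360 W/m² × (1/0.872)² = 1789 W/m².
From σT⁴ = S(1−α)/4 we invert for α: 1−α = 4σT⁴/S.
4σT⁴ = 4·5.67×10⁻⁸·(280)⁴ = 1394 W/m².
Hence α = 1 − 1394/1789 = 0.2206.

0.221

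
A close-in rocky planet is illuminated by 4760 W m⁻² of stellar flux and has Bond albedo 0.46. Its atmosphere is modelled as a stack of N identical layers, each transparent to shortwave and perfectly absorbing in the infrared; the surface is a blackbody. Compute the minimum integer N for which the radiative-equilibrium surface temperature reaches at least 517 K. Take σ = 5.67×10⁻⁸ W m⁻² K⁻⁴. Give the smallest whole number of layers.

OLR = S(1−α)/4 = 642.6 W m⁻²; the top layer radiates at T_e = 326.3 K.
T_s = (N+1)^(1/4)·T_e ≥ 517 K requires N+1 ≥ (T_s/T_e)⁴ = (517/326.3)⁴ = 6.304.
So N ≥ 5.304; the smallest integer is N = 6.

6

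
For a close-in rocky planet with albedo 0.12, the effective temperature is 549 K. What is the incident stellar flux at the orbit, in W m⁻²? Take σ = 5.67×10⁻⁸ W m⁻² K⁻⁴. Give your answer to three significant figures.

Invert the energy balance for S: S = 4σT⁴/(1−α).
The emitted flux is σT⁴ = 5151 W m⁻².
S = 4·5151/0.88 = 23410 W m⁻².

23400 W m⁻²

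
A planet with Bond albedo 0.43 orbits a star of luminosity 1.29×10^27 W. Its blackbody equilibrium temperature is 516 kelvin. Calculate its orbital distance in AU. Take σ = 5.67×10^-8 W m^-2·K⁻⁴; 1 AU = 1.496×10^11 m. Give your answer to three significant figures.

0.403 AU

The flux needed for this T is 4σT⁴/(1−0.43) = 28210 W m^-2.
S = L/(4πd²) → d = √(L/4πS) = √(1.29×10^27/(4π·28210)) = 6.033×10^10 m = 0.4033 AU.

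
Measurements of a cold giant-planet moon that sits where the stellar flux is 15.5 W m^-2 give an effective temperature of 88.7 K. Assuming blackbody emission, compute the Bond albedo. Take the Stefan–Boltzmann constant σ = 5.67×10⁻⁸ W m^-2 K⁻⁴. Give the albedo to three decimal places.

0.094

From σT⁴ = S(1−α)/4 we invert for α: 1−α = 4σT⁴/S.
σT⁴ = 3.510 W m^-2, so 4σT⁴ = 14.04 W m^-2.
1−α = 14.04/15.50 = 0.9057, so α = 0.0943.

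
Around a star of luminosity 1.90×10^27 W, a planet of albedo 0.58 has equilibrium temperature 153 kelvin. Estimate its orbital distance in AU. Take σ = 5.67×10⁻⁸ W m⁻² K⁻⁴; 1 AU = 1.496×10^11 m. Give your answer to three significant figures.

The flux needed for this T is 4σT⁴/(1−0.58) = 295.9 W m⁻².
S = L/(4πd²) → d = √(L/4πS) = √(1.90×10^27/(4π·295.9)) = 7.148×10^11 m = 4.778 AU.

4.78 AU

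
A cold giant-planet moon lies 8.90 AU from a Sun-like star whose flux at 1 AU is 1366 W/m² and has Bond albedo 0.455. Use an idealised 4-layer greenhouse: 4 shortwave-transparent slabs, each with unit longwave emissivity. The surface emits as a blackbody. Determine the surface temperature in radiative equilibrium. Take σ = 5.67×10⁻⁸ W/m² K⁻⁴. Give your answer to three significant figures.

120 K

Flux at the orbit: S = 1366/(8.90)² = 17.25 W/m².
Top-of-atmosphere balance: σT_e⁴ = S(1−α)/4 = 2.350 W/m² → T_e = 80.23 K.
For an N-layer opaque stack, T_s⁴ = (N+1)T_e⁴, hence T_s = (5)^(1/4)×80.23 K = 120.0 K.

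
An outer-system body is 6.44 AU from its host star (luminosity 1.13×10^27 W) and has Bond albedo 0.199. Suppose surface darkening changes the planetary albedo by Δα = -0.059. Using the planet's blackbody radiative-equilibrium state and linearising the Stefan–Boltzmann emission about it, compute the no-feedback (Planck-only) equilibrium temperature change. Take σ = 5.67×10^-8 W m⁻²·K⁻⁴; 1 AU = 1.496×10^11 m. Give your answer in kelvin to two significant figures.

2.5 K

Orbital distance: d = 6.44 AU = 9.634×10^11 m.
Flux at the orbit: S = L/(4πd²) = 1.13×10^27/(4π·(9.63×10^11)²) = 96.88 W m⁻².
Reference equilibrium: T_e = [S(1−α)/(4σ)]^(1/4) = 136.0 K.
TOA radiative forcing: ΔF = −S·Δα/4 = −96.88·(-0.059)/4 = 1.429 W m⁻².
The Planck feedback parameter is 4σT_e³ = 0.5706 W m⁻²/K.
ΔT₀ = ΔF/λ_P = 1.429/0.5706 = 2.50 K.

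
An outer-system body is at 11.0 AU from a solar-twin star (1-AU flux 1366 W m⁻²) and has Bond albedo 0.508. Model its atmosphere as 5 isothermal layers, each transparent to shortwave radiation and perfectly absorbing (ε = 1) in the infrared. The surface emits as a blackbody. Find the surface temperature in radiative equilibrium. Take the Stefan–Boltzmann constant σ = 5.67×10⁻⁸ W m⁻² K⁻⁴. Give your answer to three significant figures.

110 K

By the inverse-square law, S = 1366/11.0² = 11.29 W m⁻².
OLR = S(1−α)/4 = 1.389 W m⁻²; the top layer radiates at T_e = 70.35 K.
Layer-by-layer balance gives σT_s⁴ = (N+1)σT_e⁴, so T_s = 6^¼·70.35 = 110.1 K.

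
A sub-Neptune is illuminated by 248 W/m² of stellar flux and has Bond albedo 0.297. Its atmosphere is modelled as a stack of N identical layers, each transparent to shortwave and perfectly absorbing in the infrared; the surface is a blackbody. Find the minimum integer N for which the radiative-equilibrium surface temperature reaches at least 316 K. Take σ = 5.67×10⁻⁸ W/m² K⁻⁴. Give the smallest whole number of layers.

The effective emission temperature is T_e = [S(1−α)/(4σ)]^¼ = 166.5 K.
T_s = (N+1)^(1/4)·T_e ≥ 316 K requires N+1 ≥ (T_s/T_e)⁴ = (316/166.5)⁴ = 12.971.
Rounding up, N = 12.

12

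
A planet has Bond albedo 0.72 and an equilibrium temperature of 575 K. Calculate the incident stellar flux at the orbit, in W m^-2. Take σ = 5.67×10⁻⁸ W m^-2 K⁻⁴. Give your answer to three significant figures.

Invert the energy balance for S: S = 4σT⁴/(1−α).
σT⁴ = 5.67×10⁻⁸·(575)⁴ = 6198 W m^-2.
So S = 4×6198/(1−0.72) = 88540 W m^-2.

88500 W m^-2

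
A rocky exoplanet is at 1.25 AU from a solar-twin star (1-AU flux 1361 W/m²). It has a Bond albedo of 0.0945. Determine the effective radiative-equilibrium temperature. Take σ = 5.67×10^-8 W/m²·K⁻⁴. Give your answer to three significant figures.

Irradiance scales as 1/d², so S = 1361 W/m² × (1/1.25)² = 871.0 W/m².
The planet absorbs (1−α)S over its disc πR² and re-emits over 4πR², so the mean absorbed flux is (1−0.0945)·871.0/4 = 197.2 W/m².
In equilibrium σT⁴ equals this, so T = 242.8 K.

243 kelvin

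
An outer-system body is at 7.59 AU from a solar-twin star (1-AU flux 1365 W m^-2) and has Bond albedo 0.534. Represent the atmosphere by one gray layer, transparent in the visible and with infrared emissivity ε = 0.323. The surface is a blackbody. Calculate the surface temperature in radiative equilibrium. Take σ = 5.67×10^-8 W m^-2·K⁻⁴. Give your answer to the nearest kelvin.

Irradiance scales as 1/d², so S = 1365 W m^-2 × (1/7.59)² = 23.69 W m^-2.
At the top of the atmosphere, σT_e⁴ = S(1−α)/4 = 2.760 W m^-2, giving T_e = 83.53 K.
For a single slab of emissivity ε, T_s⁴ = 2T_e⁴/(2−ε); thus T_s = 83.53·(1.193)^(1/4) = 87.29 K.

87 K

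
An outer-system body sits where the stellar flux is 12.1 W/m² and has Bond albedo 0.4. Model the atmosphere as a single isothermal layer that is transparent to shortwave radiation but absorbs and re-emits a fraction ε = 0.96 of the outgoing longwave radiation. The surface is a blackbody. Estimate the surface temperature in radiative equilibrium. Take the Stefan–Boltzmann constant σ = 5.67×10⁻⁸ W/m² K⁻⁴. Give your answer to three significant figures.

The planet radiates to space at T_e = [S(1−α)/(4σ)]^(1/4) = 75.22 K.
The surface balance (absorbed SW + ε·downward IR = σT_s⁴) with T_a⁴ = T_s⁴/2 reduces to T_s = T_e·[2/(2−ε)]^¼ = 88.58 K.

88.6 K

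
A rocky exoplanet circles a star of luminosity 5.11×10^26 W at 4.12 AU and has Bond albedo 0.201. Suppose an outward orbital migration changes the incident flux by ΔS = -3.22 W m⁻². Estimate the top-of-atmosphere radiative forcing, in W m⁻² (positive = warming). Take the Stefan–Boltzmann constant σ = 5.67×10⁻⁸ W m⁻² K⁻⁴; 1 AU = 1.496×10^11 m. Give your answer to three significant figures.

d = 4.12 × 1.496×10^11 m = 6.164×10^11 m.
Spreading L over a sphere of radius d: S = 5.11×10^26/(4π·6.16×10^11²) = 107.0 W m⁻².
Only a fraction (1−α) is absorbed and it's spread over 4πR², so ΔF = (1−α)ΔS/4 = -0.6432 W m⁻².

-0.643 W m⁻²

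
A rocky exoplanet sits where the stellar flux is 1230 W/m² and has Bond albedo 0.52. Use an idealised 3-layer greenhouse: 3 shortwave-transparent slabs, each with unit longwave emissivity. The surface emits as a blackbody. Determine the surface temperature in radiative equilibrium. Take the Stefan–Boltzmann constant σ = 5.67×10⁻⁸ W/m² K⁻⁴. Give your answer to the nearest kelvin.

319 K

Top-of-atmosphere balance: σT_e⁴ = S(1−α)/4 = 147.6 W/m² → T_e = 225.9 K.
Layer-by-layer balance gives σT_s⁴ = (N+1)σT_e⁴, so T_s = 4^¼·225.9 = 319.4 K.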